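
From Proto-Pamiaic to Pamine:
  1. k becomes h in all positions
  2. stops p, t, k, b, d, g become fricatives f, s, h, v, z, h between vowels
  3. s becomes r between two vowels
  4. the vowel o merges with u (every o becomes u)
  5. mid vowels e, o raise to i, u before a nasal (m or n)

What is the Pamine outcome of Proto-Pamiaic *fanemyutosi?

fanimyururi

Pamine: start from *fanemyutosi.
  rule 1: no change — fanemyutosi
  rule 2 (intervocalic lenition): fanemyutosi → fanemyusosi
  rule 3 (rhotacism): fanemyusosi → fanemyurori
  rule 4 (vowel merger): fanemyurori → fanemyururi
  rule 5 (pre-nasal raising): fanemyururi → fanimyururi
  ⇒ Pamine fanimyururi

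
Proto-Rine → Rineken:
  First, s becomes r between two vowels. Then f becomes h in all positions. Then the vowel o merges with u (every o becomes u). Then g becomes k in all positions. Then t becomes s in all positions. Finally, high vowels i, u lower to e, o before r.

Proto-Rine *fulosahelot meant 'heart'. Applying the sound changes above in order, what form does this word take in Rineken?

Rineken: *fulosahelot > fulorahelot > hulorahelot > hulurahelut > hulurahelus > hulorahelus  (by rhotacism, unconditioned shift, vowel merger, unconditioned shift, pre-rhotic lowering)

hulorahelus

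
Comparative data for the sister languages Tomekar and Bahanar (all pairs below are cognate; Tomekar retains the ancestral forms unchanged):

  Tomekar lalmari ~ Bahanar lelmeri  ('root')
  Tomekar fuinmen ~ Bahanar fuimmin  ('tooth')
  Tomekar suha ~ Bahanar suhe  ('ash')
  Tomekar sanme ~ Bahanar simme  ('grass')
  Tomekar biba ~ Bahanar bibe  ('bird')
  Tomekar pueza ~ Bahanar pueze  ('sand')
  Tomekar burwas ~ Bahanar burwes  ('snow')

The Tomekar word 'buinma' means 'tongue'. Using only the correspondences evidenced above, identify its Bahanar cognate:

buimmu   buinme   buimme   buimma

fuinmen ~ fuimmin, sanme ~ simme — Tomekar n corresponds to Bahanar m after a vowel, before a nasal.
suha ~ suhe, biba ~ bibe — Tomekar a corresponds to Bahanar e word-finally.
Applying these to Tomekar 'buinma':
  buinma → buimma   (n→m after a vowel, before a nasal)
  buimma → buimme   (a→e word-finally)
So the Bahanar cognate is 'buimme'.

buimme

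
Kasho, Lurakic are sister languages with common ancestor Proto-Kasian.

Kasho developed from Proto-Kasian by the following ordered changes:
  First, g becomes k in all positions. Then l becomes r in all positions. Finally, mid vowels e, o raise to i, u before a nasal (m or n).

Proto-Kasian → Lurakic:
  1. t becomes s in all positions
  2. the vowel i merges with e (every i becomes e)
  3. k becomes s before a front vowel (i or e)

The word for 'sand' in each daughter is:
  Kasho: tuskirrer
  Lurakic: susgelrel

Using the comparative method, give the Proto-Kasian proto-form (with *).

Position 5: Kasho has i, Lurakic has e. Taking the neighbouring segments as reconstructed: Kasho i can only go back to *i; Lurakic e could go back to *e or *i — the one source consistent with every daughter is *i.
Position 1: Kasho has t, Lurakic has s. Kasho preserves t here (none of its changes turn any other segment into t), so the proto-segment is *t.
Position 6: Kasho has r, Lurakic has l. Lurakic preserves l here (none of its changes turn any other segment into l), so the proto-segment is *l.
This points to *tusgilrel. Verify forward in each daughter:
Kasho: start from *tusgilrel.
  rule 1 (unconditioned shift): tusgilrel → tuskilrel
  rule 2 (unconditioned shift): tuskilrel → tuskirrer
  rule 3: no change — tuskirrer
  ⇒ Kasho tuskirrer
Lurakic: *tusgilrel > susgilrel > susgelrel  (by unconditioned shift, vowel merger)
*tusgilrel is the unique common source.

*tusgilrel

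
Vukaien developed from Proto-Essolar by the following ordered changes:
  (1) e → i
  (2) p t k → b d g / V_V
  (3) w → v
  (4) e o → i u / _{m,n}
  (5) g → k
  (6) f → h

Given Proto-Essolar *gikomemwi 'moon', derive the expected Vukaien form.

kikumimvi

Vukaien: start from *gikomemwi.
  rule 1 (vowel merger): gikomemwi → gikomimwi
  rule 2 (intervocalic voicing): gikomimwi → gigomimwi
  rule 3 (unconditioned shift): gigomimwi → gigomimvi
  rule 4 (pre-nasal raising): gigomimvi → gigumimvi
  rule 5 (unconditioned shift): gigumimvi → kikumimvi
  rule 6: no change — kikumimvi
  ⇒ Vukaien kikumimvi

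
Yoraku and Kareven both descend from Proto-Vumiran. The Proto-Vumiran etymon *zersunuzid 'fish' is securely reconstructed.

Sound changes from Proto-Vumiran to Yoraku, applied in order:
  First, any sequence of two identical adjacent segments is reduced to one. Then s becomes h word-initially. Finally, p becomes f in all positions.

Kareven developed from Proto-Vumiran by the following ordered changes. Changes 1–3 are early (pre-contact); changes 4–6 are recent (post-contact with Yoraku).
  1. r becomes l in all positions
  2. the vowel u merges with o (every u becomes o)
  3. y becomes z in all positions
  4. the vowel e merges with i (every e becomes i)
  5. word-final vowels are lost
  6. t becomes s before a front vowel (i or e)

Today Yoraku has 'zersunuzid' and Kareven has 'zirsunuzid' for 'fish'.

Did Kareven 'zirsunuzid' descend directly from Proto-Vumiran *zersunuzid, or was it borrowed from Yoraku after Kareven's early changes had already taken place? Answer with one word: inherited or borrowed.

If inherited, *zersunuzid would pass through all of Kareven's changes:
Kareven: *zersunuzid
  zersunuzid → zelsunuzid   [unconditioned shift]
  zelsunuzid → zelsonozid   [vowel merger]
  zelsonozid (rule 3 does not apply)
  zelsonozid → zilsonozid   [vowel merger]
  zilsonozid (rule 5 does not apply)
  zilsonozid (rule 6 does not apply)
  giving Kareven zilsonozid.
If borrowed from Yoraku 'zersunuzid' after the early changes, it would undergo only the recent ones:
  rule 4 (vowel merger): zersunuzid → zirsunuzid
  rule 5 (apocope): no change (zirsunuzid)
  rule 6 (palatalisation): no change (zirsunuzid)
  ⇒ as a loan: zirsunuzid
Kareven 'zirsunuzid' matches the loan outcome 'zirsunuzid', not the inherited 'zilsonozid' — it skipped the early Kareven changes, so it was borrowed from Yoraku.

borrowed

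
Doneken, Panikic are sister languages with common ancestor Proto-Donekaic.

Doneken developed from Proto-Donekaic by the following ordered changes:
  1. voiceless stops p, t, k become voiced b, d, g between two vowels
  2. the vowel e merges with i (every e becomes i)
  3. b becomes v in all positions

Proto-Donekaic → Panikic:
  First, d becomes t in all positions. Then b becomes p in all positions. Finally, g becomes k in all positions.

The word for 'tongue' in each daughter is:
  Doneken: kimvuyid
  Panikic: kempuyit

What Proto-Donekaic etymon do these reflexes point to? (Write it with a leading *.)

Position 8: Doneken has d, Panikic has t. Taking the neighbouring segments as reconstructed: Doneken d can only go back to *d; Panikic t could go back to *t or *d — the one source consistent with every daughter is *d.
Position 4: Doneken has v, Panikic has p. Taking the neighbouring segments as reconstructed: Doneken v could go back to *b or *v; Panikic p could go back to *p or *b — the one source consistent with every daughter is *b.
Verify the candidate proto-form against each daughter:
Doneken: *kembuyid
  kembuyid (rule 1 does not apply)
  kembuyid → kimbuyid   [vowel merger]
  kimbuyid → kimvuyid   [unconditioned shift]
  giving Doneken kimvuyid.
Panikic: start from *kembuyid.
  rule 1 (unconditioned shift): kembuyid → kembuyit
  rule 2 (unconditioned shift): kembuyit → kempuyit
  rule 3: no change — kempuyit
  ⇒ Panikic kempuyit
*kembuyid is the unique common source.

*kembuyid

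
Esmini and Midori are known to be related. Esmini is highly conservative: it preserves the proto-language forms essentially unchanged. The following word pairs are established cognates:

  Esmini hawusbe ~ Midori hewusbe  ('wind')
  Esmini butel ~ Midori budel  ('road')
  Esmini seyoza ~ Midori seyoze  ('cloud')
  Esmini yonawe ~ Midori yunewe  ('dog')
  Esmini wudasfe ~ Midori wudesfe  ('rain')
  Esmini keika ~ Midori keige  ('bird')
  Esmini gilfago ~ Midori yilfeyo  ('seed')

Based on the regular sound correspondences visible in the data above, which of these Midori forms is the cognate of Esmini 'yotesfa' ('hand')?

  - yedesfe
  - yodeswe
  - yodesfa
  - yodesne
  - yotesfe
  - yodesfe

yodesfe

butel ~ budel — Esmini t corresponds to Midori d between vowels (before a front vowel).
seyoza ~ seyoze, keika ~ keige — Esmini a corresponds to Midori e word-finally.
Applying these to Esmini 'yotesfa':
  yotesfa → yodesfa   (t→d between vowels (before a front vowel))
  yodesfa → yodesfe   (a→e word-finally)
So the Midori cognate is 'yodesfe'.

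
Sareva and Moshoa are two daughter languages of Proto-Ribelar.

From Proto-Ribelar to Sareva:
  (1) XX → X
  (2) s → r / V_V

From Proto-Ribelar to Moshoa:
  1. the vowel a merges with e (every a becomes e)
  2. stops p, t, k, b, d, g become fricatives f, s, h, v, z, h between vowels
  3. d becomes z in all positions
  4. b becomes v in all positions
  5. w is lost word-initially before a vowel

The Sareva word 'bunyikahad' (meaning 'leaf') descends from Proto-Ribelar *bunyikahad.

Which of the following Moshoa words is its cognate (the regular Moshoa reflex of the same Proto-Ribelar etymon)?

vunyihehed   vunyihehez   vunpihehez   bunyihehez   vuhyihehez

vunyihehez

Moshoa: *bunyikahad
  bunyikahad → bunyikehed   [vowel merger]
  bunyikehed → bunyihehed   [intervocalic lenition]
  bunyihehed → bunyihehez   [unconditioned shift]
  bunyihehez → vunyihehez   [unconditioned shift]
  vunyihehez (rule 5 does not apply)
  giving Moshoa vunyihehez.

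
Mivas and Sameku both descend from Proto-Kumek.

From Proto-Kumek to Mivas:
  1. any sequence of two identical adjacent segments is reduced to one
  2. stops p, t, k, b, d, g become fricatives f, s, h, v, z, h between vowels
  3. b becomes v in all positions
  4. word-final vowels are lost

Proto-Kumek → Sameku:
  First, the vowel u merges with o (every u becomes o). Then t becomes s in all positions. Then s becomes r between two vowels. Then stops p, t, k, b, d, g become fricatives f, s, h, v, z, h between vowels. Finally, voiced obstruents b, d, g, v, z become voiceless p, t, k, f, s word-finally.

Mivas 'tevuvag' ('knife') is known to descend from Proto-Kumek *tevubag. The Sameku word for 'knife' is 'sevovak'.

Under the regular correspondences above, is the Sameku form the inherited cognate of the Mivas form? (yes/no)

yes

Derive the expected Sameku reflex of *tevubag:
Sameku: start from *tevubag.
  rule 1 (vowel merger): tevubag → tevobag
  rule 2 (unconditioned shift): tevobag → sevobag
  rule 3: no change — sevobag
  rule 4 (intervocalic lenition): sevobag → sevovag
  rule 5 (final devoicing): sevovag → sevovak
  ⇒ Sameku sevovak
Sameku 'sevovak' matches the regular reflex exactly, so the pair is cognate.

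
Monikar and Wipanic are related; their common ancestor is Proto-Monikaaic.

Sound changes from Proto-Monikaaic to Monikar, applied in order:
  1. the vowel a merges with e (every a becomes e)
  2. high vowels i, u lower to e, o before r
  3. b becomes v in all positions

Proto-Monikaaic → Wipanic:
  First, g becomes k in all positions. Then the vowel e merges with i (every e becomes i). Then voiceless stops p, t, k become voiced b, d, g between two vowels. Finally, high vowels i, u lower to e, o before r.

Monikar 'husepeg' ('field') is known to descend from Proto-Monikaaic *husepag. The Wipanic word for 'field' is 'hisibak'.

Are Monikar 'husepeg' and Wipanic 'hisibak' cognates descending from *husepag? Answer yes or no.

Derive the expected Wipanic reflex of *husepag:
Wipanic: start from *husepag.
  rule 1 (unconditioned shift): husepag → husepak
  rule 2 (vowel merger): husepak → husipak
  rule 3 (intervocalic voicing): husipak → husibak
  rule 4: no change — husibak
  ⇒ Wipanic husibak
The regular Wipanic reflex would be 'husibak', but the attested form is 'hisibak'. The correspondence is irregular, so they are not cognates (the Wipanic form has a different source).

no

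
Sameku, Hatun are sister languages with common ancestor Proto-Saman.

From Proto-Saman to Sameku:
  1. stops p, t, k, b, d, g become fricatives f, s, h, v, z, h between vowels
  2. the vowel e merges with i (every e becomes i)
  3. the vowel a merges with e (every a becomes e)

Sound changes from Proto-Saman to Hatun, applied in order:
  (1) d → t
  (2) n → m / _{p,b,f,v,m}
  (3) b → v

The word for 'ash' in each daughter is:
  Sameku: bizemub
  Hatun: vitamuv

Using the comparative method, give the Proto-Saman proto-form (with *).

*bidamub

Position 3: Sameku has z, Hatun has t. Taking the neighbouring segments as reconstructed: Sameku z could go back to *d or *z; Hatun t could go back to *t or *d — the one source consistent with every daughter is *d.
Position 4: Sameku has e, Hatun has a. Hatun preserves a here (none of its changes turn any other segment into a), so the proto-segment is *a.
Verify the candidate proto-form against each daughter:
Sameku: start from *bidamub.
  rule 1 (intervocalic lenition): bidamub → bizamub
  rule 2: no change — bizamub
  rule 3 (vowel merger): bizamub → bizemub
  ⇒ Sameku bizemub
Hatun: *bidamub
  bidamub → bitamub   [unconditioned shift]
  bitamub (rule 2 does not apply)
  bitamub → vitamuv   [unconditioned shift]
  giving Hatun vitamuv.
*bidamub is the unique common source.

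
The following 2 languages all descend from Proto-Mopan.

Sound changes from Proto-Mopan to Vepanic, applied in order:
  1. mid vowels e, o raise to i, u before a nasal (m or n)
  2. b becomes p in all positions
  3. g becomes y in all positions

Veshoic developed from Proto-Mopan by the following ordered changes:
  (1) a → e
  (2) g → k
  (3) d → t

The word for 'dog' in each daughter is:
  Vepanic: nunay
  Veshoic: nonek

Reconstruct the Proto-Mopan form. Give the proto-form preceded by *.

Position 2: Vepanic has u, Veshoic has o. Veshoic preserves o here (none of its changes turn any other segment into o), so the proto-segment is *o.
Position 4: Vepanic has a, Veshoic has e. Vepanic preserves a here (none of its changes turn any other segment into a), so the proto-segment is *a.
Position 5: Vepanic has y, Veshoic has k. Taking the neighbouring segments as reconstructed: Vepanic y could go back to *g or *y; Veshoic k could go back to *k or *g — the one source consistent with every daughter is *g.
Continuing position by position gives *nonag; check it forward:
Vepanic: *nonag
  nonag → nunag   [pre-nasal raising]
  nunag (rule 2 does not apply)
  nunag → nunay   [unconditioned shift]
  giving Vepanic nunay.
Veshoic: *nonag
  nonag → noneg   [vowel merger]
  noneg → nonek   [unconditioned shift]
  nonek (rule 3 does not apply)
  giving Veshoic nonek.
*nonag is the unique common source.

*nonag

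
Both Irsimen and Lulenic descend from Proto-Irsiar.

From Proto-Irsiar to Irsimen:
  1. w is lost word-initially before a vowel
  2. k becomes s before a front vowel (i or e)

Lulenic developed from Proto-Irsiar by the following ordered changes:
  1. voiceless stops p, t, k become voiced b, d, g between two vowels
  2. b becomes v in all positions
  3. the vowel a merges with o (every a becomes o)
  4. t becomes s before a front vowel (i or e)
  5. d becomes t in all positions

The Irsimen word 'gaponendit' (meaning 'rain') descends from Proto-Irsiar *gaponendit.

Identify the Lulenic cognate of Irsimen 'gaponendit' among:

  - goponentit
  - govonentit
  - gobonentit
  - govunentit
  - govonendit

govonentit

Lulenic: *gaponendit
  gaponendit → gabonendit   [intervocalic voicing]
  gabonendit → gavonendit   [unconditioned shift]
  gavonendit → govonendit   [vowel merger]
  govonendit (rule 4 does not apply)
  govonendit → govonentit   [unconditioned shift]
  giving Lulenic govonentit.
Only 'govonentit' matches the regular Lulenic development of *gaponendit.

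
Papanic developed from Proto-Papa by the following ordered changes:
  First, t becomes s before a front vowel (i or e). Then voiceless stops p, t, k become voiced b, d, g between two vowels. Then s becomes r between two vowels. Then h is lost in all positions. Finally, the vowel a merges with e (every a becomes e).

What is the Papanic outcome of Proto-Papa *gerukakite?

gerugegire

Papanic: *gerukakite
  gerukakite → gerukakise   [palatalisation]
  gerukakise → gerugagise   [intervocalic voicing]
  gerugagise → gerugagire   [rhotacism]
  gerugagire (rule 4 does not apply)
  gerugagire → gerugegire   [vowel merger]
  giving Papanic gerugegire.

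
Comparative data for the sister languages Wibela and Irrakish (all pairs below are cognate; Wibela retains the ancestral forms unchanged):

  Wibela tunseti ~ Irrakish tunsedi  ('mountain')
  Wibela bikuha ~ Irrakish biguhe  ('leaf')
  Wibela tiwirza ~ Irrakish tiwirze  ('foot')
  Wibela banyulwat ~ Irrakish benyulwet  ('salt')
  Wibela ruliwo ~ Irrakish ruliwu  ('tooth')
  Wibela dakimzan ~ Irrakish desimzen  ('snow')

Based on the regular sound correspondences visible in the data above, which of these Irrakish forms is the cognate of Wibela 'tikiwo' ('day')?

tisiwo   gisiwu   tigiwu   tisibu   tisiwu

dakimzan ~ desimzen — Wibela k corresponds to Irrakish s between vowels (before a front vowel).
ruliwo ~ ruliwu — Wibela o corresponds to Irrakish u word-finally.
Applying these to Wibela 'tikiwo':
  tikiwo → tisiwo   (k→s between vowels (before a front vowel))
  tisiwo → tisiwu   (o→u word-finally)
So the Irrakish cognate is 'tisiwu'.

tisiwu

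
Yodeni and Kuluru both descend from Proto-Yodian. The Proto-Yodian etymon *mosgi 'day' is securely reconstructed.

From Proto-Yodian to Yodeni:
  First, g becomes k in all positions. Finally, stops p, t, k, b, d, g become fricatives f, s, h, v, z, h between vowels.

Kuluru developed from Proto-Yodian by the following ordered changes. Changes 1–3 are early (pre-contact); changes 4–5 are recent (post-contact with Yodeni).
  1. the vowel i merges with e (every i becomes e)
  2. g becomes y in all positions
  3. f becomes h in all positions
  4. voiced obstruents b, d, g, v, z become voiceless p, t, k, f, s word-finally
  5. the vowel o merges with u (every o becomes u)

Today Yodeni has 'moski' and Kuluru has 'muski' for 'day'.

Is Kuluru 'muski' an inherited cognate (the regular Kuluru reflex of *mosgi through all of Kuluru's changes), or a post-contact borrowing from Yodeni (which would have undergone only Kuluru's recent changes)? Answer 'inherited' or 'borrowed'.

borrowed

If inherited, *mosgi would pass through all of Kuluru's changes:
Kuluru: start from *mosgi.
  rule 1 (vowel merger): mosgi → mosge
  rule 2 (unconditioned shift): mosge → mosye
  rule 3: no change — mosye
  rule 4: no change — mosye
  rule 5 (vowel merger): mosye → musye
  ⇒ Kuluru musye
If borrowed from Yodeni 'moski' after the early changes, it would undergo only the recent ones:
  rule 4 (final devoicing): no change (moski)
  rule 5 (vowel merger): moski → muski
  ⇒ as a loan: muski
Kuluru 'muski' matches the loan outcome 'muski', not the inherited 'musye' — it skipped the early Kuluru changes, so it was borrowed from Yodeni.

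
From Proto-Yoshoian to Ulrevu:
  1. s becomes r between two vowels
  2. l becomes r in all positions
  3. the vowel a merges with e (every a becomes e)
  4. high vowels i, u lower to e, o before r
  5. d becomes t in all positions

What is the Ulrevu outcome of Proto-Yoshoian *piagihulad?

piegihoret

Ulrevu: *piagihulad > piagihurad > piegihured > piegihored > piegihoret  (by unconditioned shift, vowel merger, pre-rhotic lowering, unconditioned shift)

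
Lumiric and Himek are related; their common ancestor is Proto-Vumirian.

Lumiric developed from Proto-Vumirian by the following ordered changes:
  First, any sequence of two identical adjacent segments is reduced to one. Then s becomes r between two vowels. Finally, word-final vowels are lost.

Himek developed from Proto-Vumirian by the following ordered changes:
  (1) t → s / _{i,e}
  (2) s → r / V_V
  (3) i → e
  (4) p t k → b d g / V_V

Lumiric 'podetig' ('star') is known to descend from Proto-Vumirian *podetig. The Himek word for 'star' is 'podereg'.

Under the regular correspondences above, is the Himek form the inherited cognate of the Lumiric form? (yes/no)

Derive the expected Himek reflex of *podetig:
Himek: *podetig
  podetig → podesig   [palatalisation]
  podesig → poderig   [rhotacism]
  poderig → podereg   [vowel merger]
  podereg (rule 4 does not apply)
  giving Himek podereg.
Himek 'podereg' matches the regular reflex exactly, so the pair is cognate.

yes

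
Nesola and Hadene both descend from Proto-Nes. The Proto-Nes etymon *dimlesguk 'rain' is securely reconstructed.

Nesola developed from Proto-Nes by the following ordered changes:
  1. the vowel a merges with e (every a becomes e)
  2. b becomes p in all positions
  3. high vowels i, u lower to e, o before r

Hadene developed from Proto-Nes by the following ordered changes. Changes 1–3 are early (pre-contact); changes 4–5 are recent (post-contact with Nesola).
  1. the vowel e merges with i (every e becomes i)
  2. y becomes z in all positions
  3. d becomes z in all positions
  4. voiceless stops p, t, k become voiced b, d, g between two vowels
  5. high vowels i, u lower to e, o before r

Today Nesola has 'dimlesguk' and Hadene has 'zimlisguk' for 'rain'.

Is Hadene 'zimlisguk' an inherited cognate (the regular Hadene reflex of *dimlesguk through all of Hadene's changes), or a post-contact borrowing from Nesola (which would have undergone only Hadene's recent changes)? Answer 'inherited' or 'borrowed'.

inherited

If inherited, *dimlesguk would pass through all of Hadene's changes:
Hadene: *dimlesguk
  dimlesguk → dimlisguk   [vowel merger]
  dimlisguk (rule 2 does not apply)
  dimlisguk → zimlisguk   [unconditioned shift]
  zimlisguk (rule 4 does not apply)
  zimlisguk (rule 5 does not apply)
  giving Hadene zimlisguk.
If borrowed from Nesola 'dimlesguk' after the early changes, it would undergo only the recent ones:
  rule 4 (intervocalic voicing): no change (dimlesguk)
  rule 5 (pre-rhotic lowering): no change (dimlesguk)
  ⇒ as a loan: dimlesguk
Hadene 'zimlisguk' matches the inherited outcome exactly, so it is an inherited cognate, not a loan.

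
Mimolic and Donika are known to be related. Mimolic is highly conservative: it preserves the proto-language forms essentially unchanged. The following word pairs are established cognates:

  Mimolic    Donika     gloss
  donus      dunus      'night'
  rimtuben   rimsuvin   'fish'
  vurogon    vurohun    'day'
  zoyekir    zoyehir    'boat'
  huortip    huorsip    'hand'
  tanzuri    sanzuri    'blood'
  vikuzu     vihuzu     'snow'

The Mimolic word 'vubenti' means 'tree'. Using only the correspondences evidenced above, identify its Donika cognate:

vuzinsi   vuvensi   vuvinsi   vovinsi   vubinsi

rimtuben ~ rimsuvin — Mimolic b corresponds to Donika v between vowels (before a front vowel).
rimtuben ~ rimsuvin — Mimolic e corresponds to Donika i after a consonant, before a nasal.
huortip ~ huorsip — Mimolic t corresponds to Donika s after a consonant, before a front vowel.
Applying these to Mimolic 'vubenti':
  vubenti → vuventi   (b→v between vowels (before a front vowel))
  vuventi → vuvinti   (e→i after a consonant, before a nasal)
  vuvinti → vuvinsi   (t→s after a consonant, before a front vowel)
So the Donika cognate is 'vuvinsi'.

vuvinsi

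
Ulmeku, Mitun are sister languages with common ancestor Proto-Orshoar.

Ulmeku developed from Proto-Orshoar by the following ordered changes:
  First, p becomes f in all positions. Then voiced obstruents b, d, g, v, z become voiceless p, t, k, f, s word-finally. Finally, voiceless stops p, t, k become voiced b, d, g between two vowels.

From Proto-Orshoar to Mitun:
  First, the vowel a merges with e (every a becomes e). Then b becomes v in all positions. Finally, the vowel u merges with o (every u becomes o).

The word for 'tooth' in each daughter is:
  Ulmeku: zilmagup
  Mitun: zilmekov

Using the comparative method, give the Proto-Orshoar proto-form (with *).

Position 6: Ulmeku has g, Mitun has k. Mitun preserves k here (none of its changes turn any other segment into k), so the proto-segment is *k.
Position 8: Ulmeku has p, Mitun has v. In Ulmeku, p can only continue *b, so the proto-segment is *b.
This points to *zilmakub. Verify forward in each daughter:
Ulmeku: *zilmakub > zilmakup > zilmagup  (by final devoicing, intervocalic voicing)
Mitun: start from *zilmakub.
  rule 1 (vowel merger): zilmakub → zilmekub
  rule 2 (unconditioned shift): zilmekub → zilmekuv
  rule 3 (vowel merger): zilmekuv → zilmekov
  ⇒ Mitun zilmekov
Only *zilmakub yields all of Ulmeku zilmagup, Mitun zilmekov.

*zilmakub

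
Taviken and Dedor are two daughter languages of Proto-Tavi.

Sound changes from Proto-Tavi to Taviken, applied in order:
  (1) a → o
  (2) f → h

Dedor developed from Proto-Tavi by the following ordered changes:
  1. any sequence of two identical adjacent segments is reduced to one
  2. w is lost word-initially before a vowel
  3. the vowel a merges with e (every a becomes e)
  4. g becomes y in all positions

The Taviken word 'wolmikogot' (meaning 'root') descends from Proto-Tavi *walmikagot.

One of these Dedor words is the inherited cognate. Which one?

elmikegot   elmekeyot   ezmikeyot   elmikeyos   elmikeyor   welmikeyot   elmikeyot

Dedor: *walmikagot > almikagot > elmikegot > elmikeyot  (by glide loss, vowel merger, unconditioned shift)

elmikeyot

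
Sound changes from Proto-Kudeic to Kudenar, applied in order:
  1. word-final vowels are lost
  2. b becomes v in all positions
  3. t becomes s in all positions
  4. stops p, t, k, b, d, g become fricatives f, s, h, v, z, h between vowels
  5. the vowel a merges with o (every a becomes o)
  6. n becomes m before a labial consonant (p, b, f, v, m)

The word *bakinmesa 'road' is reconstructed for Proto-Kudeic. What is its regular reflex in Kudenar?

Kudenar: *bakinmesa > bakinmes > vakinmes > vahinmes > vohinmes > vohimmes  (by apocope, unconditioned shift, intervocalic lenition, vowel merger, nasal place assimilation)

vohimmes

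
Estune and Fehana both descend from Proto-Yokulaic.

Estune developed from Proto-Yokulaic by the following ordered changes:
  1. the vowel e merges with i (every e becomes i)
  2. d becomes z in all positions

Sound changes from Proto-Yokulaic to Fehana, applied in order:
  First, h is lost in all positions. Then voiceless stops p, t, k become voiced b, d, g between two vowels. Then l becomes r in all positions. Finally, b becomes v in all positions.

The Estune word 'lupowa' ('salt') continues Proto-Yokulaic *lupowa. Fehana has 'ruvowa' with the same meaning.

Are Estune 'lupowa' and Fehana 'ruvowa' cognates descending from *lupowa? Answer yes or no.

Derive the expected Fehana reflex of *lupowa:
Fehana: *lupowa
  lupowa (rule 1 does not apply)
  lupowa → lubowa   [intervocalic voicing]
  lubowa → rubowa   [unconditioned shift]
  rubowa → ruvowa   [unconditioned shift]
  giving Fehana ruvowa.
Fehana 'ruvowa' matches the regular reflex exactly, so the pair is cognate.

yes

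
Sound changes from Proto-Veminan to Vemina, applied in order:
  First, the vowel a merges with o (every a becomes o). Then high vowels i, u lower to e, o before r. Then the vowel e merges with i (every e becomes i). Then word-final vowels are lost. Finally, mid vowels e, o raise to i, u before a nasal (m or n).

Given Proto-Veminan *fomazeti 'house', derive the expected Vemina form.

fumozit

Vemina: start from *fomazeti.
  rule 1 (vowel merger): fomazeti → fomozeti
  rule 2: no change — fomozeti
  rule 3 (vowel merger): fomozeti → fomoziti
  rule 4 (apocope): fomoziti → fomozit
  rule 5 (pre-nasal raising): fomozit → fumozit
  ⇒ Vemina fumozit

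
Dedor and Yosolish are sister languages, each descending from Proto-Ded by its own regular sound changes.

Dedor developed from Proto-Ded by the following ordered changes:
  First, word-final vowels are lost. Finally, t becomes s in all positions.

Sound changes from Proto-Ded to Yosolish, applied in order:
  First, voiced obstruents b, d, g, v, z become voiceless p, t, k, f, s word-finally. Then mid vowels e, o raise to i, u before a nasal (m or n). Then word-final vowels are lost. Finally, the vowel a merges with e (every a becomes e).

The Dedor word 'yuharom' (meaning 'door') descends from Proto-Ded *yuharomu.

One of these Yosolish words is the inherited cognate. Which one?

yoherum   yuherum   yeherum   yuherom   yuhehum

yuherum

Yosolish: start from *yuharomu.
  rule 1: no change — yuharomu
  rule 2 (pre-nasal raising): yuharomu → yuharumu
  rule 3 (apocope): yuharumu → yuharum
  rule 4 (vowel merger): yuharum → yuherum
  ⇒ Yosolish yuherum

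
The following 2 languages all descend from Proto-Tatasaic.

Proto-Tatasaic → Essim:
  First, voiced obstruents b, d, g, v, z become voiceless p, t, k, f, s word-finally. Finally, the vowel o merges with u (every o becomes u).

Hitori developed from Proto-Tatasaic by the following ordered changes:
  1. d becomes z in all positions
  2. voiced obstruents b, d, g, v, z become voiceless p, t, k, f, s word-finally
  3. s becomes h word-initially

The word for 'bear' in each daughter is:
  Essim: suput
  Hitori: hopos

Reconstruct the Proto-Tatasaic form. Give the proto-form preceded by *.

Position 4: Essim has u, Hitori has o. Hitori preserves o here (none of its changes turn any other segment into o), so the proto-segment is *o.
Position 1: Essim has s, Hitori has h. Taking the neighbouring segments as reconstructed: Essim s can only go back to *s; Hitori h could go back to *s or *h — the one source consistent with every daughter is *s.
Position 5: Essim has t, Hitori has s. Taking the neighbouring segments as reconstructed: Essim t could go back to *t or *d; Hitori s could go back to *d or *s or *z — the one source consistent with every daughter is *d.
This points to *sopod. Verify forward in each daughter:
Essim: *sopod
  sopod → sopot   [final devoicing]
  sopot → suput   [vowel merger]
  giving Essim suput.
Hitori: *sopod
  sopod → sopoz   [unconditioned shift]
  sopoz → sopos   [final devoicing]
  sopos → hopos   [debuccalisation]
  giving Hitori hopos.
No other proto-form is consistent with every reflex, so the reconstruction is *sopod.

*sopod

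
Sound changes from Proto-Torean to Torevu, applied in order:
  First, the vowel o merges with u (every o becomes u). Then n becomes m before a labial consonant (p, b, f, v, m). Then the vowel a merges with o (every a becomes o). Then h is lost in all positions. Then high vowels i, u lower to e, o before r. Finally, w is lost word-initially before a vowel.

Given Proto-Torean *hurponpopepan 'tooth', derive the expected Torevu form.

Torevu: *hurponpopepan > hurpunpupepan > hurpumpupepan > hurpumpupepon > urpumpupepon > orpumpupepon  (by vowel merger, nasal place assimilation, vowel merger, h-loss, pre-rhotic lowering)

orpumpupepon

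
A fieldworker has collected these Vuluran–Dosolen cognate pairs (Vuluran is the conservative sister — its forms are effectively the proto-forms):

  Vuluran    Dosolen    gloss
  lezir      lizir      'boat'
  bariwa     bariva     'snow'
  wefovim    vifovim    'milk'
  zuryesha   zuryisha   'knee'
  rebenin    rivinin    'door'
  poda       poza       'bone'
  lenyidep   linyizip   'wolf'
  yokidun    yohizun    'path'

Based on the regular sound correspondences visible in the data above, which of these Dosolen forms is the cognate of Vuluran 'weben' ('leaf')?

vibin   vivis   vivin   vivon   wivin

wefovim ~ vifovim — Vuluran w corresponds to Dosolen v word-initially before a front vowel.
rebenin ~ rivinin — Vuluran e corresponds to Dosolen i after a consonant, before a labial obstruent.
rebenin ~ rivinin — Vuluran b corresponds to Dosolen v between vowels (before a front vowel).
rebenin ~ rivinin, lenyidep ~ linyizip — Vuluran e corresponds to Dosolen i after a consonant, before a nasal.
Applying these to Vuluran 'weben':
  weben → veben   (w→v word-initially before a front vowel)
  veben → viben   (e→i after a consonant, before a labial obstruent)
  viben → viven   (b→v between vowels (before a front vowel))
  viven → vivin   (e→i after a consonant, before a nasal)
So the Dosolen cognate is 'vivin'.

vivin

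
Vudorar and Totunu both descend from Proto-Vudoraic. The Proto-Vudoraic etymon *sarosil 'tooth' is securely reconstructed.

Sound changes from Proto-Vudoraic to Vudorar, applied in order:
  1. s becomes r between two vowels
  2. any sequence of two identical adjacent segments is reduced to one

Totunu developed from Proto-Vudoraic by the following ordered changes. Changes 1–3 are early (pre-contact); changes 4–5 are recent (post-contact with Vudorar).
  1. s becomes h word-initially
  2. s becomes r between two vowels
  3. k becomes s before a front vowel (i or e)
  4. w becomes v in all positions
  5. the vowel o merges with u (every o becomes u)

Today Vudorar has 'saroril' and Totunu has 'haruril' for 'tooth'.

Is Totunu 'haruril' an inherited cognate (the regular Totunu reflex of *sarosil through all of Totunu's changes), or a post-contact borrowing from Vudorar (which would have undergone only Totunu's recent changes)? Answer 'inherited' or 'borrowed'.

inherited

If inherited, *sarosil would pass through all of Totunu's changes:
Totunu: *sarosil > harosil > haroril > haruril  (by debuccalisation, rhotacism, vowel merger)
If borrowed from Vudorar 'saroril' after the early changes, it would undergo only the recent ones:
  rule 4 (unconditioned shift): no change (saroril)
  rule 5 (vowel merger): saroril → saruril
  ⇒ as a loan: saruril
Totunu 'haruril' matches the inherited outcome exactly, so it is an inherited cognate, not a loan.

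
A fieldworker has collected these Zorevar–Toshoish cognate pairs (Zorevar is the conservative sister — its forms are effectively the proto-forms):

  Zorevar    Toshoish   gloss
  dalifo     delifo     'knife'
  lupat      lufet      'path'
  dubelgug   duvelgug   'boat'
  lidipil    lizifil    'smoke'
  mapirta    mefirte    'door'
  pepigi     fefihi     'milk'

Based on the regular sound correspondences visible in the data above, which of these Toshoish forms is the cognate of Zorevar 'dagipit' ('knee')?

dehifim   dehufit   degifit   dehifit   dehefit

dehifit

dalifo ~ delifo, lupat ~ lufet — Zorevar a corresponds to Toshoish e after a consonant, before a consonant other than r, m, n, p, b, f, v.
pepigi ~ fefihi — Zorevar g corresponds to Toshoish h between vowels (before a front vowel).
lidipil ~ lizifil, mapirta ~ mefirte — Zorevar p corresponds to Toshoish f between vowels (before a front vowel).
Applying these to Zorevar 'dagipit':
  dagipit → degipit   (a→e after a consonant, before a consonant other than r, m, n, p, b, f, v)
  degipit → dehipit   (g→h between vowels (before a front vowel))
  dehipit → dehifit   (p→f between vowels (before a front vowel))
So the Toshoish cognate is 'dehifit'.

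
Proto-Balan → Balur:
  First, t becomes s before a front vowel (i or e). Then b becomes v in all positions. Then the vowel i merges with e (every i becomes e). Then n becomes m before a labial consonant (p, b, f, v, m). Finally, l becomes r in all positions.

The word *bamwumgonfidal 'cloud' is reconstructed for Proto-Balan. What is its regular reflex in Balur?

vamwumgomfedar

Balur: *bamwumgonfidal > vamwumgonfidal > vamwumgonfedal > vamwumgomfedal > vamwumgomfedar  (by unconditioned shift, vowel merger, nasal place assimilation, unconditioned shift)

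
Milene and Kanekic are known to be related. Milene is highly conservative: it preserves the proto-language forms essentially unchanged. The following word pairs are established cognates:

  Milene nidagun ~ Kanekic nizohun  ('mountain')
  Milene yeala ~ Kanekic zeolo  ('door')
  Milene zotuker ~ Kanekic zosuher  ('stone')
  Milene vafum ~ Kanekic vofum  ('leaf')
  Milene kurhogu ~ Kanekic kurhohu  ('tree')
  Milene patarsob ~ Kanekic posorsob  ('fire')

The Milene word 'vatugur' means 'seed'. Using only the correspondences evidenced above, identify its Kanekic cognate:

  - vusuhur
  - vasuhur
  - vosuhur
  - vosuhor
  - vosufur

vosuhur

nidagun ~ nizohun, patarsob ~ posorsob — Milene a corresponds to Kanekic o after a consonant, before a consonant other than r, m, n, p, b, f, v.
zotuker ~ zosuher — Milene t corresponds to Kanekic s between vowels (before a back vowel).
nidagun ~ nizohun, kurhogu ~ kurhohu — Milene g corresponds to Kanekic h between vowels (before a back vowel).
Applying these to Milene 'vatugur':
  vatugur → votugur   (a→o after a consonant, before a consonant other than r, m, n, p, b, f, v)
  votugur → vosugur   (t→s between vowels (before a back vowel))
  vosugur → vosuhur   (g→h between vowels (before a back vowel))
So the Kanekic cognate is 'vosuhur'.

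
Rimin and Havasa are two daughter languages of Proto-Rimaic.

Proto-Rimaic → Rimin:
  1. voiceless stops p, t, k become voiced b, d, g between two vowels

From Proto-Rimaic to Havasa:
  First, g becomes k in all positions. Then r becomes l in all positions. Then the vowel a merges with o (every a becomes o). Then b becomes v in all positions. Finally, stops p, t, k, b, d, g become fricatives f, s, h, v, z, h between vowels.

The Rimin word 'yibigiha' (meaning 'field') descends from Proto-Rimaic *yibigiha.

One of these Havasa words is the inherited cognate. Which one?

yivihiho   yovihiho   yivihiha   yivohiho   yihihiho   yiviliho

Havasa: start from *yibigiha.
  rule 1 (unconditioned shift): yibigiha → yibikiha
  rule 2: no change — yibikiha
  rule 3 (vowel merger): yibikiha → yibikiho
  rule 4 (unconditioned shift): yibikiho → yivikiho
  rule 5 (intervocalic lenition): yivikiho → yivihiho
  ⇒ Havasa yivihiho
Among the options, 'yivihiho' alone shows every Havasa change applied in order.

yivihiho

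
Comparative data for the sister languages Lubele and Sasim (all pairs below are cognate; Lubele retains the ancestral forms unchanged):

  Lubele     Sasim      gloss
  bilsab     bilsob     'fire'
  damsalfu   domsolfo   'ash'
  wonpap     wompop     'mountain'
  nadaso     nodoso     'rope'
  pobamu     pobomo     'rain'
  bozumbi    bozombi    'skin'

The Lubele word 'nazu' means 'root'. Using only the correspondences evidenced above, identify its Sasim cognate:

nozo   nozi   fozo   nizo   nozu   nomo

nozo

damsalfu ~ domsolfo, nadaso ~ nodoso — Lubele a corresponds to Sasim o after a consonant, before a consonant other than r, m, n, p, b, f, v.
damsalfu ~ domsolfo, pobamu ~ pobomo — Lubele u corresponds to Sasim o word-finally.
Applying these to Lubele 'nazu':
  nazu → nozu   (a→o after a consonant, before a consonant other than r, m, n, p, b, f, v)
  nozu → nozo   (u→o word-finally)
So the Sasim cognate is 'nozo'.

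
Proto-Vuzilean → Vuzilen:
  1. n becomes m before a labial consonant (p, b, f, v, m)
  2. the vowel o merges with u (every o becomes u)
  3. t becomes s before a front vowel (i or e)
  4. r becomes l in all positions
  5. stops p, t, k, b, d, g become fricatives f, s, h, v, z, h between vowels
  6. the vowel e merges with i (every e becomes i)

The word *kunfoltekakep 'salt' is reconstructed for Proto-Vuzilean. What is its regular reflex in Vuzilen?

Vuzilen: *kunfoltekakep
  kunfoltekakep → kumfoltekakep   [nasal place assimilation]
  kumfoltekakep → kumfultekakep   [vowel merger]
  kumfultekakep → kumfulsekakep   [palatalisation]
  kumfulsekakep (rule 4 does not apply)
  kumfulsekakep → kumfulsehahep   [intervocalic lenition]
  kumfulsehahep → kumfulsihahip   [vowel merger]
  giving Vuzilen kumfulsihahip.

kumfulsihahip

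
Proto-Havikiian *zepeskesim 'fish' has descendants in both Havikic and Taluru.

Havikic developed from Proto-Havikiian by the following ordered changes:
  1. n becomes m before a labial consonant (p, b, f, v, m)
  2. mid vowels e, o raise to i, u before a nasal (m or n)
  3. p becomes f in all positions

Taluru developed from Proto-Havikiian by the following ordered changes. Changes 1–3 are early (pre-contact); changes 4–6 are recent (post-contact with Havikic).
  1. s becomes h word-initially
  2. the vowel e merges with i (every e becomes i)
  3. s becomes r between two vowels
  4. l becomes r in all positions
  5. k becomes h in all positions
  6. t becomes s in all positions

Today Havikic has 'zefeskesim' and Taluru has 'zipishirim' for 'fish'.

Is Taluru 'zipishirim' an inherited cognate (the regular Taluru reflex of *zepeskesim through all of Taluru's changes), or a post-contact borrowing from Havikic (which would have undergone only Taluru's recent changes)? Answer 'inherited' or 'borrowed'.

inherited

If inherited, *zepeskesim would pass through all of Taluru's changes:
Taluru: *zepeskesim
  zepeskesim (rule 1 does not apply)
  zepeskesim → zipiskisim   [vowel merger]
  zipiskisim → zipiskirim   [rhotacism]
  zipiskirim (rule 4 does not apply)
  zipiskirim → zipishirim   [unconditioned shift]
  zipishirim (rule 6 does not apply)
  giving Taluru zipishirim.
If borrowed from Havikic 'zefeskesim' after the early changes, it would undergo only the recent ones:
  rule 4 (unconditioned shift): no change (zefeskesim)
  rule 5 (unconditioned shift): zefeskesim → zefeshesim
  rule 6 (unconditioned shift): no change (zefeshesim)
  ⇒ as a loan: zefeshesim
Taluru 'zipishirim' matches the inherited outcome exactly, so it is an inherited cognate, not a loan.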